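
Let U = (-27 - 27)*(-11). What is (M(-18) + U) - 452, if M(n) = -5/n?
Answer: 2561/18 ≈ 142.28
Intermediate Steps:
U = 594 (U = -54*(-11) = 594)
(M(-18) + U) - 452 = (-5/(-18) + 594) - 452 = (-5*(-1/18) + 594) - 452 = (5/18 + 594) - 452 = 10697/18 - 452 = 2561/18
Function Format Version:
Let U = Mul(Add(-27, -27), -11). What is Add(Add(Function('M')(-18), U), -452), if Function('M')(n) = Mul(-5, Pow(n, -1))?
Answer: Rational(2561, 18) ≈ 142.28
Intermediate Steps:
U = 594 (U = Mul(-54, -11) = 594)
Add(Add(Function('M')(-18), U), -452) = Add(Add(Mul(-5, Pow(-18, -1)), 594), -452) = Add(Add(Mul(-5, Rational(-1, 18)), 594), -452) = Add(Add(Rational(5, 18), 594), -452) = Add(Rational(10697, 18), -452) = Rational(2561, 18)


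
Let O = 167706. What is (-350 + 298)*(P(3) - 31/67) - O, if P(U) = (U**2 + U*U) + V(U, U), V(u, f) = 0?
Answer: -11297402/67 ≈ -1.6862e+5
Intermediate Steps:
P(U) = 2*U**2 (P(U) = (U**2 + U*U) + 0 = (U**2 + U**2) + 0 = 2*U**2 + 0 = 2*U**2)
(-350 + 298)*(P(3) - 31/67) - O = (-350 + 298)*(2*3**2 - 31/67) - 1*167706 = -52*(2*9 - 31*1/67) - 167706 = -52*(18 - 31/67) - 167706 = -52*1175/67 - 167706 = -61100/67 - 167706 = -11297402/67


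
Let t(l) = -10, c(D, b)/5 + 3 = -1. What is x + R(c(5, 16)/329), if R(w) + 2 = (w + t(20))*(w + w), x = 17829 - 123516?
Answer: -11439750649/108241 ≈ -1.0569e+5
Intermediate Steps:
c(D, b) = -20 (c(D, b) = -15 + 5*(-1) = -15 - 5 = -20)
x = -105687
R(w) = -2 + 2*w*(-10 + w) (R(w) = -2 + (w - 10)*(w + w) = -2 + (-10 + w)*(2*w) = -2 + 2*w*(-10 + w))
x + R(c(5, 16)/329) = -105687 + (-2 - (-400)/329 + 2*(-20/329)²) = -105687 + (-2 - (-400)/329 + 2*(-20*1/329)²) = -105687 + (-2 - 20*(-20/329) + 2*(-20/329)²) = -105687 + (-2 + 400/329 + 2*(400/108241)) = -105687 + (-2 + 400/329 + 800/108241) = -105687 - 84082/108241 = -11439750649/108241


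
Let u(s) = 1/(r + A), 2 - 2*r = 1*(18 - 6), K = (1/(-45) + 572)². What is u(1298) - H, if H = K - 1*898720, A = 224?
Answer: 84491067842/147825 ≈ 5.7156e+5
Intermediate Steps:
K = 662496121/2025 (K = (-1/45 + 572)² = (25739/45)² = 662496121/2025 ≈ 3.2716e+5)
r = -5 (r = 1 - (18 - 6)/2 = 1 - 12/2 = 1 - ½*12 = 1 - 6 = -5)
u(s) = 1/219 (u(s) = 1/(-5 + 224) = 1/219)
H = -1157411879/2025 (H = 662496121/2025 - 1*898720 = 662496121/2025 - 898720 = -1157411879/2025 ≈ -5.7156e+5)
u(1298) - H = 1/219 - 1*(-1157411879/2025) = 1/219 + 1157411879/2025 = 84491067842/147825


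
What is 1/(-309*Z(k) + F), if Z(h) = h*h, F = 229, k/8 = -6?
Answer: -1/711707 ≈ -1.4051e-6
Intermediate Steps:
k = -48 (k = 8*(-6) = -48)
Z(h) = h²
1/(-309*Z(k) + F) = 1/(-309*(-48)² + 229) = 1/(-309*2304 + 229) = 1/(-711936 + 229) = 1/(-711707) = -1/711707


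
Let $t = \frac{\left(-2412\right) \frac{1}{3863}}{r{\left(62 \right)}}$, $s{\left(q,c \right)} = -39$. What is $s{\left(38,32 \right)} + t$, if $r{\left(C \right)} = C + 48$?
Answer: $- \frac{8287341}{212465} \approx -39.006$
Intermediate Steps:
$r{\left(C \right)} = 48 + C$
$t = - \frac{1206}{212465}$ ($t = \frac{\left(-2412\right) \frac{1}{3863}}{48 + 62} = \frac{\left(-2412\right) \frac{1}{3863}}{110} = \left(- \frac{2412}{3863}\right) \frac{1}{110} = - \frac{1206}{212465} \approx -0.0056762$)
$s{\left(38,32 \right)} + t = -39 - \frac{1206}{212465} = - \frac{8287341}{212465}$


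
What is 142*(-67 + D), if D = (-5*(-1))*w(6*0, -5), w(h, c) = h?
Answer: -9514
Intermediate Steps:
D = 0 (D = (-5*(-1))*(6*0) = 5*0 = 0)
142*(-67 + D) = 142*(-67 + 0) = 142*(-67) = -9514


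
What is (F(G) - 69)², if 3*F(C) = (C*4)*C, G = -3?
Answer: 3249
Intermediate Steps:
F(C) = 4*C²/3 (F(C) = ((C*4)*C)/3 = ((4*C)*C)/3 = (4*C²)/3 = 4*C²/3)
(F(G) - 69)² = ((4/3)*(-3)² - 69)² = ((4/3)*9 - 69)² = (12 - 69)² = (-57)² = 3249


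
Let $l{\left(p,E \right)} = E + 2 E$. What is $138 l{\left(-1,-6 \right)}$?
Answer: $-2484$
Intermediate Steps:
$l{\left(p,E \right)} = 3 E$
$138 l{\left(-1,-6 \right)} = 138 \cdot 3 \left(-6\right) = 138 \left(-18\right) = -2484$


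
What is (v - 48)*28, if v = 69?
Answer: 588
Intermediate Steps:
(v - 48)*28 = (69 - 48)*28 = 21*28 = 588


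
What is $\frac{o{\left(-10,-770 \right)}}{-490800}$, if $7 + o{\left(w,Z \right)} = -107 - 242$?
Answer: $\frac{89}{122700} \approx 0.00072535$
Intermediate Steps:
$o{\left(w,Z \right)} = -356$ ($o{\left(w,Z \right)} = -7 - 349 = -356$)
$\frac{o{\left(-10,-770 \right)}}{-490800} = - \frac{356}{-490800} = \left(-356\right) \left(- \frac{1}{490800}\right) = \frac{89}{122700}$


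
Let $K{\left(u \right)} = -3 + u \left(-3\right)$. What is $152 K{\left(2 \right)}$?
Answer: $-1368$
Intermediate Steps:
$K{\left(u \right)} = -3 - 3 u$
$152 K{\left(2 \right)} = 152 \left(-3 - 6\right) = 152 \left(-9\right) = -1368$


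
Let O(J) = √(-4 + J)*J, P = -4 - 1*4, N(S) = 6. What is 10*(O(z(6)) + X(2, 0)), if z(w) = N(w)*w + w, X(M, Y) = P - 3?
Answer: -110 + 420*√38 ≈ 2479.1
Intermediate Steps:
P = -8 (P = -4 - 4 = -8)
X(M, Y) = -11 (X(M, Y) = -8 - 3 = -11)
z(w) = 7*w (z(w) = 6*w + w = 7*w)
O(J) = J*√(-4 + J)
10*(O(z(6)) + X(2, 0)) = 10*((7*6)*√(-4 + 7*6) - 11) = 10*(42*√(-4 + 42) - 11) = 10*(42*√38 - 11) = 10*(-11 + 42*√38) = -110 + 420*√38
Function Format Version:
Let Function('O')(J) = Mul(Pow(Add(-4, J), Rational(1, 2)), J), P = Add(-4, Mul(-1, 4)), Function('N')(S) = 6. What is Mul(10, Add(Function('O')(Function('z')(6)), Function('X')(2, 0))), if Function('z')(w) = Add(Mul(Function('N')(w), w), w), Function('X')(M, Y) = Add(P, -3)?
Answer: Add(-110, Mul(420, Pow(38, Rational(1, 2)))) ≈ 2479.1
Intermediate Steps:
P = -8 (P = Add(-4, -4) = -8)
Function('X')(M, Y) = -11 (Function('X')(M, Y) = Add(-8, -3) = -11)
Function('z')(w) = Mul(7, w) (Function('z')(w) = Add(Mul(6, w), w) = Mul(7, w))
Function('O')(J) = Mul(J, Pow(Add(-4, J), Rational(1, 2)))
Mul(10, Add(Function('O')(Function('z')(6)), Function('X')(2, 0))) = Mul(10, Add(Mul(Mul(7, 6), Pow(Add(-4, Mul(7, 6)), Rational(1, 2))), -11)) = Mul(10, Add(Mul(42, Pow(Add(-4, 42), Rational(1, 2))), -11)) = Mul(10, Add(Mul(42, Pow(38, Rational(1, 2))), -11)) = Mul(10, Add(-11, Mul(42, Pow(38, Rational(1, 2))))) = Add(-110, Mul(420, Pow(38, Rational(1, 2))))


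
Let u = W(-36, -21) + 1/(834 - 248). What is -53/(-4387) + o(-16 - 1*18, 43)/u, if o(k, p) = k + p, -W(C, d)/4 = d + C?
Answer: 30218315/586142683 ≈ 0.051555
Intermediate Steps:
W(C, d) = -4*C - 4*d (W(C, d) = -4*(d + C) = -4*(C + d) = -4*C - 4*d)
u = 133609/586 (u = (-4*(-36) - 4*(-21)) + 1/(834 - 248) = (144 + 84) + 1/586 = 228 + 1/586 = 133609/586 ≈ 228.00)
-53/(-4387) + o(-16 - 1*18, 43)/u = -53/(-4387) + ((-16 - 1*18) + 43)/(133609/586) = -53*(-1/4387) + ((-16 - 18) + 43)*(586/133609) = 53/4387 + (-34 + 43)*(586/133609) = 53/4387 + 9*(586/133609) = 53/4387 + 5274/133609 = 30218315/586142683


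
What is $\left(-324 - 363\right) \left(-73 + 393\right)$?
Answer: $-219840$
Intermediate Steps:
$\left(-324 - 363\right) \left(-73 + 393\right) = \left(-687\right) 320 = -219840$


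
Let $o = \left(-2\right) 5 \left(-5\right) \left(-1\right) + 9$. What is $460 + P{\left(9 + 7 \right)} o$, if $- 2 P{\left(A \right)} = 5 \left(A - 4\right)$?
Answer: $1690$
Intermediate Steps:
$P{\left(A \right)} = 10 - \frac{5 A}{2}$ ($P{\left(A \right)} = - \frac{5 \left(A - 4\right)}{2} = - \frac{5 \left(-4 + A\right)}{2} = - \frac{-20 + 5 A}{2} = 10 - \frac{5 A}{2}$)
$o = -41$ ($o = \left(-10\right) \left(-5\right) \left(-1\right) + 9 = 50 \left(-1\right) + 9 = -50 + 9 = -41$)
$460 + P{\left(9 + 7 \right)} o = 460 + \left(10 - \frac{5 \left(9 + 7\right)}{2}\right) \left(-41\right) = 460 + \left(10 - 40\right) \left(-41\right) = 460 - -1230 = 460 + 1230 = 1690$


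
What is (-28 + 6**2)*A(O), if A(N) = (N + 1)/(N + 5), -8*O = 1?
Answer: 56/39 ≈ 1.4359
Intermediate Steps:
O = -1/8 (O = -1/8*1 = -1/8 ≈ -0.12500)
A(N) = (1 + N)/(5 + N)
(-28 + 6**2)*A(O) = (-28 + 6**2)*((1 - 1/8)/(5 - 1/8)) = (-28 + 36)*((7/8)/(39/8)) = 8*((8/39)*(7/8)) = 8*(7/39) = 56/39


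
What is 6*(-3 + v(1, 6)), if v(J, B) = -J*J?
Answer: -24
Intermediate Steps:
v(J, B) = -J²
6*(-3 + v(1, 6)) = 6*(-3 - 1*1²) = 6*(-3 - 1*1) = 6*(-3 - 1) = 6*(-4) = -24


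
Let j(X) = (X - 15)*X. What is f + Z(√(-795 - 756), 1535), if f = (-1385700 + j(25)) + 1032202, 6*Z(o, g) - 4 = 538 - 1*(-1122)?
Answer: -1058912/3 ≈ -3.5297e+5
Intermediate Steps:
Z(o, g) = 832/3 (Z(o, g) = ⅔ + (538 - 1*(-1122))/6 = ⅔ + (538 + 1122)/6 = ⅔ + (⅙)*1660 = ⅔ + 830/3 = 832/3)
j(X) = X*(-15 + X) (j(X) = (-15 + X)*X = X*(-15 + X))
f = -353248 (f = (-1385700 + 25*(-15 + 25)) + 1032202 = (-1385700 + 25*10) + 1032202 = (-1385700 + 250) + 1032202 = -1385450 + 1032202 = -353248)
f + Z(√(-795 - 756), 1535) = -353248 + 832/3 = -1058912/3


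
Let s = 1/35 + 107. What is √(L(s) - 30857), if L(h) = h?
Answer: I*√37668715/35 ≈ 175.36*I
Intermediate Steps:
s = 3746/35 (s = 1/35 + 107 = 3746/35 ≈ 107.03)
√(L(s) - 30857) = √(3746/35 - 30857) = √(-1076249/35) = I*√37668715/35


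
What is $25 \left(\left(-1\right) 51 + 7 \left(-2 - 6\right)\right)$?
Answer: $-2675$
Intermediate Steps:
$25 \left(\left(-1\right) 51 + 7 \left(-2 - 6\right)\right) = 25 \left(-51 + 7 \left(-8\right)\right) = 25 \left(-51 - 56\right) = 25 \left(-107\right) = -2675$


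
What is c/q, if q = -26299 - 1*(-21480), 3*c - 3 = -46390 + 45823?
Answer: 188/4819 ≈ 0.039012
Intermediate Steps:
c = -188 (c = 1 + (-46390 + 45823)/3 = 1 + (1/3)*(-567) = 1 - 189 = -188)
q = -4819 (q = -26299 + 21480 = -4819)
c/q = -188/(-4819) = -188*(-1/4819) = 188/4819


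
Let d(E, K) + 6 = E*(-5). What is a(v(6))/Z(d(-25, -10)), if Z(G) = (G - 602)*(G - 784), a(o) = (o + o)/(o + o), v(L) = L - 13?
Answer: 1/321195 ≈ 3.1134e-6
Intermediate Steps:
v(L) = -13 + L
d(E, K) = -6 - 5*E (d(E, K) = -6 + E*(-5) = -6 - 5*E)
a(o) = 1 (a(o) = (2*o)/((2*o)) = (2*o)*(1/(2*o)) = 1)
Z(G) = (-784 + G)*(-602 + G) (Z(G) = (-602 + G)*(-784 + G) = (-784 + G)*(-602 + G))
a(v(6))/Z(d(-25, -10)) = 1/(471968 + (-6 - 5*(-25))² - 1386*(-6 - 5*(-25))) = 1/(471968 + (-6 + 125)² - 1386*(-6 + 125)) = 1/(471968 + 119² - 1386*119) = 1/(471968 + 14161 - 164934) = 1/321195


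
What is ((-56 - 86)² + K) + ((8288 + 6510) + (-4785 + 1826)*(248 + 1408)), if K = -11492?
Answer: -4876634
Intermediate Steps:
((-56 - 86)² + K) + ((8288 + 6510) + (-4785 + 1826)*(248 + 1408)) = ((-56 - 86)² - 11492) + ((8288 + 6510) + (-4785 + 1826)*(248 + 1408)) = ((-142)² - 11492) + (14798 - 2959*1656) = (20164 - 11492) + (14798 - 4900104) = 8672 - 4885306 = -4876634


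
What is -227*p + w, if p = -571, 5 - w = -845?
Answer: 130467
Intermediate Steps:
w = 850 (w = 5 - 1*(-845) = 5 + 845 = 850)
-227*p + w = -227*(-571) + 850 = 129617 + 850 = 130467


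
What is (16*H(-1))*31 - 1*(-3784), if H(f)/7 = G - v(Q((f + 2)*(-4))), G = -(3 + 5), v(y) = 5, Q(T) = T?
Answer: -41352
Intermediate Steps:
G = -8 (G = -1*8 = -8)
H(f) = -91 (H(f) = 7*(-8 - 1*5) = 7*(-8 - 5) = 7*(-13) = -91)
(16*H(-1))*31 - 1*(-3784) = (16*(-91))*31 - 1*(-3784) = -1456*31 + 3784 = -45136 + 3784 = -41352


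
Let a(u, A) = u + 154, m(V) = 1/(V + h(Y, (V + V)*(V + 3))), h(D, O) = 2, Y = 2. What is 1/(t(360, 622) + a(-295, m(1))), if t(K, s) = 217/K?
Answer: -360/50543 ≈ -0.0071227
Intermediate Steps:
m(V) = 1/(2 + V) (m(V) = 1/(V + 2) = 1/(2 + V))
a(u, A) = 154 + u
1/(t(360, 622) + a(-295, m(1))) = 1/(217/360 + (154 - 295)) = 1/(217*(1/360) - 141) = 1/(217/360 - 141) = 1/(-50543/360) = -360/50543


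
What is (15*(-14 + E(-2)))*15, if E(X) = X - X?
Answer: -3150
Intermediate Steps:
E(X) = 0
(15*(-14 + E(-2)))*15 = (15*(-14 + 0))*15 = (15*(-14))*15 = -210*15 = -3150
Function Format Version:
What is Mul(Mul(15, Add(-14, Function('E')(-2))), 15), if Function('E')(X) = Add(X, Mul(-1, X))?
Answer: -3150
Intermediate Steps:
Function('E')(X) = 0
Mul(Mul(15, Add(-14, Function('E')(-2))), 15) = Mul(Mul(15, Add(-14, 0)), 15) = Mul(Mul(15, -14), 15) = Mul(-210, 15) = -3150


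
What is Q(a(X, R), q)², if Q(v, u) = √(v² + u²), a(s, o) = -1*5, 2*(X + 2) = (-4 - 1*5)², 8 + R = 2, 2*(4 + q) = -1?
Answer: 181/4 ≈ 45.250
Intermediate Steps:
q = -9/2 (q = -4 + (½)*(-1) = -4 - ½ = -9/2 ≈ -4.5000)
R = -6 (R = -8 + 2 = -6)
X = 77/2 (X = -2 + (-4 - 1*5)²/2 = -2 + (-4 - 5)²/2 = -2 + (½)*(-9)² = -2 + (½)*81 = -2 + 81/2 = 77/2 ≈ 38.500)
a(s, o) = -5
Q(v, u) = √(u² + v²)
Q(a(X, R), q)² = (√((-9/2)² + (-5)²))² = (√(81/4 + 25))² = (√(181/4))² = (√181/2)² = 181/4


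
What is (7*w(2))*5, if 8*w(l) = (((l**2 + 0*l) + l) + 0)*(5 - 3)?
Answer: 105/2 ≈ 52.500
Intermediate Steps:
w(l) = l/4 + l**2/4 (w(l) = ((((l**2 + 0*l) + l) + 0)*(5 - 3))/8 = ((((l**2 + 0) + l) + 0)*2)/8 = (((l**2 + l) + 0)*2)/8 = (((l + l**2) + 0)*2)/8 = ((l + l**2)*2)/8 = (2*l + 2*l**2)/8 = l/4 + l**2/4)
(7*w(2))*5 = (7*((1/4)*2*(1 + 2)))*5 = (7*((1/4)*2*3))*5 = (7*(3/2))*5 = (21/2)*5 = 105/2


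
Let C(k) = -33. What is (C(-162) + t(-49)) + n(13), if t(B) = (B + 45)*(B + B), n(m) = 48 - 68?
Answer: 339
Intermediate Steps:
n(m) = -20
t(B) = 2*B*(45 + B) (t(B) = (45 + B)*(2*B) = 2*B*(45 + B))
(C(-162) + t(-49)) + n(13) = (-33 + 2*(-49)*(45 - 49)) - 20 = (-33 + 2*(-49)*(-4)) - 20 = (-33 + 392) - 20 = 359 - 20 = 339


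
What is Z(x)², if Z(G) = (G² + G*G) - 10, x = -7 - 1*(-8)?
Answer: 64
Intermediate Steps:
x = 1 (x = -7 + 8 = 1)
Z(G) = -10 + 2*G² (Z(G) = (G² + G²) - 10 = 2*G² - 10 = -10 + 2*G²)
Z(x)² = (-10 + 2*1²)² = (-10 + 2*1)² = (-10 + 2)² = (-8)² = 64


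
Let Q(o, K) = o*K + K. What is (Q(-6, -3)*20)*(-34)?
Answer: -10200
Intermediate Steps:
Q(o, K) = K + K*o (Q(o, K) = K*o + K = K + K*o)
(Q(-6, -3)*20)*(-34) = (-3*(1 - 6)*20)*(-34) = (-3*(-5)*20)*(-34) = (15*20)*(-34) = 300*(-34) = -10200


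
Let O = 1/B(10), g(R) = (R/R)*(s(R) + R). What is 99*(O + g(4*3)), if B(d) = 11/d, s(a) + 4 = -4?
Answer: 486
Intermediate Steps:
s(a) = -8 (s(a) = -4 - 4 = -8)
g(R) = -8 + R (g(R) = (R/R)*(-8 + R) = 1*(-8 + R) = -8 + R)
O = 10/11 (O = 1/(11/10) = 10/11 ≈ 0.90909)
99*(O + g(4*3)) = 99*(10/11 + (-8 + 4*3)) = 99*(10/11 + (-8 + 12)) = 99*(10/11 + 4) = 99*(54/11) = 486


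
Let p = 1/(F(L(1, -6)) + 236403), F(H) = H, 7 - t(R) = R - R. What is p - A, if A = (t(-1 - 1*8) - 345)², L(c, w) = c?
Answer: -27007738575/236404 ≈ -1.1424e+5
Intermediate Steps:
t(R) = 7 (t(R) = 7 - (R - R) = 7 - 1*0 = 7 + 0 = 7)
A = 114244 (A = (7 - 345)² = (-338)² = 114244)
p = 1/236404 (p = 1/(1 + 236403) = 1/236404 ≈ 4.2300e-6)
p - A = 1/236404 - 1*114244 = 1/236404 - 114244 = -27007738575/236404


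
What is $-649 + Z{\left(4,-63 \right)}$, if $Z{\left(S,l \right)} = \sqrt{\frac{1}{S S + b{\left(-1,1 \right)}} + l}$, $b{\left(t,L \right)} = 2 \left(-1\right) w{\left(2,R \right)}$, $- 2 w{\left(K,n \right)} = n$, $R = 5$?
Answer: $-649 + \frac{i \sqrt{27762}}{21} \approx -649.0 + 7.9342 i$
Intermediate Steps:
$w{\left(K,n \right)} = - \frac{n}{2}$
$b{\left(t,L \right)} = 5$ ($b{\left(t,L \right)} = 2 \left(-1\right) \left(\left(- \frac{1}{2}\right) 5\right) = \left(-2\right) \left(- \frac{5}{2}\right) = 5$)
$Z{\left(S,l \right)} = \sqrt{l + \frac{1}{5 + S^{2}}}$ ($Z{\left(S,l \right)} = \sqrt{\frac{1}{S S + 5} + l} = \sqrt{\frac{1}{S^{2} + 5} + l} = \sqrt{\frac{1}{5 + S^{2}} + l} = \sqrt{l + \frac{1}{5 + S^{2}}}$)
$-649 + Z{\left(4,-63 \right)} = -649 + \sqrt{\frac{1 - 63 \left(5 + 4^{2}\right)}{5 + 4^{2}}} = -649 + \sqrt{\frac{1 - 63 \left(5 + 16\right)}{5 + 16}} = -649 + \sqrt{\frac{1 - 1323}{21}} = -649 + \sqrt{\frac{1}{21} \left(-1322\right)} = -649 + \sqrt{- \frac{1322}{21}} = -649 + \frac{i \sqrt{27762}}{21}$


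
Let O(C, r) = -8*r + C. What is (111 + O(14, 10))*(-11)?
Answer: -495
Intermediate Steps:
O(C, r) = C - 8*r
(111 + O(14, 10))*(-11) = (111 + (14 - 8*10))*(-11) = (111 + (14 - 80))*(-11) = (111 - 66)*(-11) = 45*(-11) = -495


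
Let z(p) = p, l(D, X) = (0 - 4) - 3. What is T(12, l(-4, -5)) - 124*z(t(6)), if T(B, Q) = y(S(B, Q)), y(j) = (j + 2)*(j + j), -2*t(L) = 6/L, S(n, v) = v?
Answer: 132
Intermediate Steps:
t(L) = -3/L
l(D, X) = -7 (l(D, X) = -4 - 3 = -7)
y(j) = 2*j*(2 + j) (y(j) = (2 + j)*(2*j) = 2*j*(2 + j))
T(B, Q) = 2*Q*(2 + Q)
T(12, l(-4, -5)) - 124*z(t(6)) = 2*(-7)*(2 - 7) - (-372)/6 = 2*(-7)*(-5) - (-372)/6 = 70 - 124*(-½) = 70 + 62 = 132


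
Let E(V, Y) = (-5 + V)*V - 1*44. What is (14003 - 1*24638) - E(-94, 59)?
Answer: -19897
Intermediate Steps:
E(V, Y) = -44 + V*(-5 + V) (E(V, Y) = V*(-5 + V) - 44 = -44 + V*(-5 + V))
(14003 - 1*24638) - E(-94, 59) = (14003 - 1*24638) - (-44 + (-94)² - 5*(-94)) = (14003 - 24638) - (-44 + 8836 + 470) = -10635 - 1*9262 = -10635 - 9262 = -19897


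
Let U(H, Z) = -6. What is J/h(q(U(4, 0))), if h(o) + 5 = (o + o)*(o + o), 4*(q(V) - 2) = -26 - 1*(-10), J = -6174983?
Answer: -6174983/11 ≈ -5.6136e+5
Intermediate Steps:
q(V) = -2 (q(V) = 2 + (-26 - 1*(-10))/4 = 2 + (-26 + 10)/4 = 2 + (¼)*(-16) = 2 - 4 = -2)
h(o) = -5 + 4*o² (h(o) = -5 + (o + o)*(o + o) = -5 + (2*o)*(2*o) = -5 + 4*o²)
J/h(q(U(4, 0))) = -6174983/(-5 + 4*(-2)²) = -6174983/(-5 + 4*4) = -6174983/(-5 + 16) = -6174983/11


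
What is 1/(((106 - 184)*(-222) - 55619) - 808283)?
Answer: -1/846586 ≈ -1.1812e-6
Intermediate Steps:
1/(((106 - 184)*(-222) - 55619) - 808283) = 1/((-78*(-222) - 55619) - 808283) = 1/((17316 - 55619) - 808283) = 1/(-38303 - 808283) = 1/(-846586) = -1/846586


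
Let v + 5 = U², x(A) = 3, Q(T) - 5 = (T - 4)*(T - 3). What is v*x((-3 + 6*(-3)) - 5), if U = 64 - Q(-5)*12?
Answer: 2218785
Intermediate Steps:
Q(T) = 5 + (-4 + T)*(-3 + T) (Q(T) = 5 + (T - 4)*(T - 3) = 5 + (-4 + T)*(-3 + T))
U = -860 (U = 64 - (17 + (-5)² - 7*(-5))*12 = 64 - (17 + 25 + 35)*12 = 64 - 77*12 = 64 - 1*924 = 64 - 924 = -860)
v = 739595 (v = -5 + (-860)² = -5 + 739600 = 739595)
v*x((-3 + 6*(-3)) - 5) = 739595*3 = 2218785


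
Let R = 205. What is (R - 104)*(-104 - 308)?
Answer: -41612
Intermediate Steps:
(R - 104)*(-104 - 308) = (205 - 104)*(-104 - 308) = 101*(-412) = -41612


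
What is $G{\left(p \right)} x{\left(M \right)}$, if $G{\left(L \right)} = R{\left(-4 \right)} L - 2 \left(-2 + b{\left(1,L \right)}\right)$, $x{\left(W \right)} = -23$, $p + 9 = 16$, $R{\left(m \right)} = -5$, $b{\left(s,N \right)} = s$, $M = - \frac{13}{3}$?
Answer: $759$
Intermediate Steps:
$M = - \frac{13}{3}$ ($M = \left(-13\right) \frac{1}{3} = - \frac{13}{3} \approx -4.3333$)
$p = 7$ ($p = -9 + 16 = 7$)
$G{\left(L \right)} = 2 - 5 L$ ($G{\left(L \right)} = - 5 L - 2 \left(-2 + 1\right) = - 5 L - -2 = - 5 L + 2 = 2 - 5 L$)
$G{\left(p \right)} x{\left(M \right)} = \left(2 - 35\right) \left(-23\right) = \left(-33\right) \left(-23\right) = 759$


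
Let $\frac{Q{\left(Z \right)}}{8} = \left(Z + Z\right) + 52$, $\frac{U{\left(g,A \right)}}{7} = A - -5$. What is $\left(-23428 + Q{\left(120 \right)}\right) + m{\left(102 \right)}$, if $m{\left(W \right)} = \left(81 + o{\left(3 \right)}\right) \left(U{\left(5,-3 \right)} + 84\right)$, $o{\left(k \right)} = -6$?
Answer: $-13742$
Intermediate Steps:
$U{\left(g,A \right)} = 35 + 7 A$ ($U{\left(g,A \right)} = 7 \left(A - -5\right) = 7 \left(A + 5\right) = 7 \left(5 + A\right) = 35 + 7 A$)
$m{\left(W \right)} = 7350$ ($m{\left(W \right)} = \left(81 - 6\right) \left(\left(35 + 7 \left(-3\right)\right) + 84\right) = 75 \left(\left(35 - 21\right) + 84\right) = 75 \left(14 + 84\right) = 75 \cdot 98 = 7350$)
$Q{\left(Z \right)} = 416 + 16 Z$ ($Q{\left(Z \right)} = 8 \left(\left(Z + Z\right) + 52\right) = 8 \left(2 Z + 52\right) = 8 \left(52 + 2 Z\right) = 416 + 16 Z$)
$\left(-23428 + Q{\left(120 \right)}\right) + m{\left(102 \right)} = \left(-23428 + \left(416 + 16 \cdot 120\right)\right) + 7350 = \left(-23428 + \left(416 + 1920\right)\right) + 7350 = \left(-23428 + 2336\right) + 7350 = -21092 + 7350 = -13742$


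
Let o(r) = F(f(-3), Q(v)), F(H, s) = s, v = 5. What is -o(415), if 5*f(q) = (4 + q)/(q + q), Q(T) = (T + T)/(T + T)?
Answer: -1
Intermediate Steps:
Q(T) = 1 (Q(T) = (2*T)/((2*T)) = (2*T)*(1/(2*T)) = 1)
f(q) = (4 + q)/(10*q) (f(q) = ((4 + q)/(q + q))/5 = ((4 + q)/((2*q)))/5 = ((4 + q)*(1/(2*q)))/5 = ((4 + q)/(2*q))/5 = (4 + q)/(10*q))
o(r) = 1
-o(415) = -1*1 = -1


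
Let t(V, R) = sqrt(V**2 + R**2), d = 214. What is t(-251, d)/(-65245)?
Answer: -sqrt(108797)/65245 ≈ -0.0050555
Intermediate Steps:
t(V, R) = sqrt(R**2 + V**2)
t(-251, d)/(-65245) = sqrt(214**2 + (-251)**2)/(-65245) = sqrt(45796 + 63001)*(-1/65245) = sqrt(108797)*(-1/65245) = -sqrt(108797)/65245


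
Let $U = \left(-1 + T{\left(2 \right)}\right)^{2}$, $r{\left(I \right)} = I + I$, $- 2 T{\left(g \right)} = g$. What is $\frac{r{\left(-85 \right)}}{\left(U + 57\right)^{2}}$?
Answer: $- \frac{170}{3721} \approx -0.045687$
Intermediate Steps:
$T{\left(g \right)} = - \frac{g}{2}$
$r{\left(I \right)} = 2 I$
$U = 4$ ($U = \left(-1 - 1\right)^{2} = \left(-2\right)^{2} = 4$)
$\frac{r{\left(-85 \right)}}{\left(U + 57\right)^{2}} = \frac{2 \left(-85\right)}{\left(4 + 57\right)^{2}} = - \frac{170}{61^{2}} = - \frac{170}{3721}$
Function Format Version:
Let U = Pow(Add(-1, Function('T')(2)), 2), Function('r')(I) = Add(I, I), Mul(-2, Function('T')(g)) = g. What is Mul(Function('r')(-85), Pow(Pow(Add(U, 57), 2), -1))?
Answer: Rational(-170, 3721) ≈ -0.045687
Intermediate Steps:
Function('T')(g) = Mul(Rational(-1, 2), g)
Function('r')(I) = Mul(2, I)
U = 4 (U = Pow(Add(-1, Mul(Rational(-1, 2), 2)), 2) = Pow(Add(-1, -1), 2) = Pow(-2, 2) = 4)
Mul(Function('r')(-85), Pow(Pow(Add(U, 57), 2), -1)) = Mul(Mul(2, -85), Pow(Pow(Add(4, 57), 2), -1)) = Mul(-170, Pow(Pow(61, 2), -1)) = Mul(-170, Pow(3721, -1)) = Mul(-170, Rational(1, 3721)) = Rational(-170, 3721)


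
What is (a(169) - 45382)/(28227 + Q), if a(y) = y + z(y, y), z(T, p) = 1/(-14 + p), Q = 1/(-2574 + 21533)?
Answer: -66432468713/41474566285 ≈ -1.6018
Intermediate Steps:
Q = 1/18959 ≈ 5.2745e-5
a(y) = y + 1/(-14 + y)
(a(169) - 45382)/(28227 + Q) = ((1 + 169*(-14 + 169))/(-14 + 169) - 45382)/(28227 + 1/18959) = ((1 + 169*155)/155 - 45382)/(535155694/18959) = ((1 + 26195)/155 - 45382)*(18959/535155694) = ((1/155)*26196 - 45382)*(18959/535155694) = (26196/155 - 45382)*(18959/535155694) = -7008014/155*18959/535155694 = -66432468713/41474566285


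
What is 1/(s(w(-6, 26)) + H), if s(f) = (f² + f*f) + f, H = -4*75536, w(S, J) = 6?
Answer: -1/302066 ≈ -3.3105e-6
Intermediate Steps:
H = -302144
s(f) = f + 2*f² (s(f) = (f² + f²) + f = 2*f² + f = f + 2*f²)
1/(s(w(-6, 26)) + H) = 1/(6*(1 + 2*6) - 302144) = 1/(6*(1 + 12) - 302144) = 1/(6*13 - 302144) = 1/(78 - 302144) = 1/(-302066) = -1/302066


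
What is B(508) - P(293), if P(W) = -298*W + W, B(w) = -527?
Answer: 86494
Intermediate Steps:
P(W) = -297*W
B(508) - P(293) = -527 - (-297)*293 = -527 - 1*(-87021) = -527 + 87021 = 86494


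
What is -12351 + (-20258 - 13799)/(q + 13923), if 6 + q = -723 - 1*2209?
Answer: -135709792/10985 ≈ -12354.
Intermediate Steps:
q = -2938 (q = -6 + (-723 - 1*2209) = -6 + (-723 - 2209) = -6 - 2932 = -2938)
-12351 + (-20258 - 13799)/(q + 13923) = -12351 + (-20258 - 13799)/(-2938 + 13923) = -12351 - 34057/10985 = -135709792/10985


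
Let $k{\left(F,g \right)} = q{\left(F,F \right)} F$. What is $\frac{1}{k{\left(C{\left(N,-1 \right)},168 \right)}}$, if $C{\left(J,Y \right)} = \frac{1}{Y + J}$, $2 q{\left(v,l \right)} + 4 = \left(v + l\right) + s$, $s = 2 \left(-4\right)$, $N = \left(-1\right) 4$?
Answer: $\frac{25}{31} \approx 0.80645$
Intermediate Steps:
$N = -4$
$s = -8$
$q{\left(v,l \right)} = -6 + \frac{l}{2} + \frac{v}{2}$ ($q{\left(v,l \right)} = -2 + \frac{\left(v + l\right) - 8}{2} = -2 + \frac{\left(l + v\right) - 8}{2} = -2 + \frac{-8 + l + v}{2} = -2 + \left(-4 + \frac{l}{2} + \frac{v}{2}\right) = -6 + \frac{l}{2} + \frac{v}{2}$)
$C{\left(J,Y \right)} = \frac{1}{J + Y}$
$k{\left(F,g \right)} = F \left(-6 + F\right)$ ($k{\left(F,g \right)} = \left(-6 + \frac{F}{2} + \frac{F}{2}\right) F = \left(-6 + F\right) F = F \left(-6 + F\right)$)
$\frac{1}{k{\left(C{\left(N,-1 \right)},168 \right)}} = \frac{1}{\frac{1}{-4 - 1} \left(-6 + \frac{1}{-4 - 1}\right)} = \frac{1}{\frac{1}{-5} \left(-6 + \frac{1}{-5}\right)} = \frac{1}{\left(- \frac{1}{5}\right) \left(-6 - \frac{1}{5}\right)} = \frac{1}{\left(- \frac{1}{5}\right) \left(- \frac{31}{5}\right)} = \frac{1}{\frac{31}{25}} = \frac{25}{31}$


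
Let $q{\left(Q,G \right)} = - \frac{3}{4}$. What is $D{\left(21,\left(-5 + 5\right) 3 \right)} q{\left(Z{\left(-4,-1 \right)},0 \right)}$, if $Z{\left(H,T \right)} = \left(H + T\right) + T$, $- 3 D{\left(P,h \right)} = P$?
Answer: $\frac{21}{4} \approx 5.25$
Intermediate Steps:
$D{\left(P,h \right)} = - \frac{P}{3}$
$Z{\left(H,T \right)} = H + 2 T$
$q{\left(Q,G \right)} = - \frac{3}{4}$ ($q{\left(Q,G \right)} = \left(-3\right) \frac{1}{4} = - \frac{3}{4}$)
$D{\left(21,\left(-5 + 5\right) 3 \right)} q{\left(Z{\left(-4,-1 \right)},0 \right)} = \left(- \frac{1}{3}\right) 21 \left(- \frac{3}{4}\right) = \left(-7\right) \left(- \frac{3}{4}\right) = \frac{21}{4}$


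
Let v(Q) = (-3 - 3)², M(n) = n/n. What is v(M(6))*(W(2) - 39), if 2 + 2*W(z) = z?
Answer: -1404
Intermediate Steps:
M(n) = 1
v(Q) = 36 (v(Q) = (-6)² = 36)
W(z) = -1 + z/2
v(M(6))*(W(2) - 39) = 36*((-1 + (½)*2) - 39) = 36*((-1 + 1) - 39) = 36*(0 - 39) = 36*(-39) = -1404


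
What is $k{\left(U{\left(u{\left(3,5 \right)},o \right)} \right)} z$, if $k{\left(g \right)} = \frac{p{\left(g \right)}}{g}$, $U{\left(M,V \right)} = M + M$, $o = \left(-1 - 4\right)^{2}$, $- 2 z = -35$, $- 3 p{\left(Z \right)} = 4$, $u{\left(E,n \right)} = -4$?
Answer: $\frac{35}{12} \approx 2.9167$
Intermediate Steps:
$p{\left(Z \right)} = - \frac{4}{3}$ ($p{\left(Z \right)} = \left(- \frac{1}{3}\right) 4 = - \frac{4}{3}$)
$z = \frac{35}{2}$ ($z = \left(- \frac{1}{2}\right) \left(-35\right) = \frac{35}{2} \approx 17.5$)
$o = 25$ ($o = \left(-5\right)^{2} = 25$)
$U{\left(M,V \right)} = 2 M$
$k{\left(g \right)} = - \frac{4}{3 g}$
$k{\left(U{\left(u{\left(3,5 \right)},o \right)} \right)} z = - \frac{4}{3 \cdot 2 \left(-4\right)} \frac{35}{2} = - \frac{4}{3 \left(-8\right)} \frac{35}{2} = \left(- \frac{4}{3}\right) \left(- \frac{1}{8}\right) \frac{35}{2} = \frac{1}{6} \cdot \frac{35}{2} = \frac{35}{12}$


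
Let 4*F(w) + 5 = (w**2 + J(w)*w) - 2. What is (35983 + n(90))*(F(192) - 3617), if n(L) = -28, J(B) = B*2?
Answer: 3455886735/4 ≈ 8.6397e+8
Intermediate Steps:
J(B) = 2*B
F(w) = -7/4 + 3*w**2/4 (F(w) = -5/4 + ((w**2 + (2*w)*w) - 2)/4 = -5/4 + ((w**2 + 2*w**2) - 2)/4 = -5/4 + (3*w**2 - 2)/4 = -5/4 + (-2 + 3*w**2)/4 = -5/4 + (-1/2 + 3*w**2/4) = -7/4 + 3*w**2/4)
(35983 + n(90))*(F(192) - 3617) = (35983 - 28)*((-7/4 + (3/4)*192**2) - 3617) = 35955*((-7/4 + (3/4)*36864) - 3617) = 35955*((-7/4 + 27648) - 3617) = 35955*(110585/4 - 3617) = 35955*(96117/4) = 3455886735/4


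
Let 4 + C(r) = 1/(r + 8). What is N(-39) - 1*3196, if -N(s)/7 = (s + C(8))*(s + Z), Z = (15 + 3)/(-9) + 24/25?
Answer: -6092209/400 ≈ -15231.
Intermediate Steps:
C(r) = -4 + 1/(8 + r) (C(r) = -4 + 1/(r + 8) = -4 + 1/(8 + r))
Z = -26/25 (Z = 18*(-1/9) + 24*(1/25) = -2 + 24/25 = -26/25 ≈ -1.0400)
N(s) = -7*(-63/16 + s)*(-26/25 + s) (N(s) = -7*(s + (-31 - 4*8)/(8 + 8))*(s - 26/25) = -7*(s + (-31 - 32)/16)*(-26/25 + s) = -7*(s + (1/16)*(-63))*(-26/25 + s) = -7*(s - 63/16)*(-26/25 + s) = -7*(-63/16 + s)*(-26/25 + s))
N(-39) - 1*3196 = (-5733/200 - 7*(-39)**2 + (13937/400)*(-39)) - 1*3196 = (-5733/200 - 7*1521 - 543543/400) - 3196 = (-5733/200 - 10647 - 543543/400) - 3196 = -4813809/400 - 3196 = -6092209/400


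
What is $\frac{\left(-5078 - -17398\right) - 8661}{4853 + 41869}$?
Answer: $\frac{3659}{46722} \approx 0.078314$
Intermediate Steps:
$\frac{\left(-5078 - -17398\right) - 8661}{4853 + 41869} = \frac{\left(-5078 + 17398\right) - 8661}{46722} = \left(12320 - 8661\right) \frac{1}{46722} = 3659 \cdot \frac{1}{46722} = \frac{3659}{46722}$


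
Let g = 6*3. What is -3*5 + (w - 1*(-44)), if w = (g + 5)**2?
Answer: 558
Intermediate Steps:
g = 18
w = 529 (w = (18 + 5)**2 = 23**2 = 529)
-3*5 + (w - 1*(-44)) = -3*5 + (529 - 1*(-44)) = -15 + (529 + 44) = -15 + 573 = 558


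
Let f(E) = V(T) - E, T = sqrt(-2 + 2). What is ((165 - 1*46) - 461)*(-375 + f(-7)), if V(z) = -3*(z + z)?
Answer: 125856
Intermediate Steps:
T = 0 (T = sqrt(0) = 0)
V(z) = -6*z
f(E) = -E (f(E) = -6*0 - E = 0 - E = -E)
((165 - 1*46) - 461)*(-375 + f(-7)) = ((165 - 1*46) - 461)*(-375 - 1*(-7)) = ((165 - 46) - 461)*(-375 + 7) = (119 - 461)*(-368) = -342*(-368) = 125856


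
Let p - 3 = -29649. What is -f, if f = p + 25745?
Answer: 3901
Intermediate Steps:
p = -29646 (p = 3 - 29649 = -29646)
f = -3901 (f = -29646 + 25745 = -3901)
-f = -1*(-3901) = 3901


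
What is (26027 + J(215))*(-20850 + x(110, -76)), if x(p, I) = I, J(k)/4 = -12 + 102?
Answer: -552174362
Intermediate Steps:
J(k) = 360 (J(k) = 4*(-12 + 102) = 4*90 = 360)
(26027 + J(215))*(-20850 + x(110, -76)) = (26027 + 360)*(-20850 - 76) = 26387*(-20926) = -552174362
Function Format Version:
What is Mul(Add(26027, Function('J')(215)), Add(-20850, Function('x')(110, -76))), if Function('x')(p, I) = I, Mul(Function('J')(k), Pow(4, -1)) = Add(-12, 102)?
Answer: -552174362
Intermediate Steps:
Function('J')(k) = 360 (Function('J')(k) = Mul(4, Add(-12, 102)) = Mul(4, 90) = 360)
Mul(Add(26027, Function('J')(215)), Add(-20850, Function('x')(110, -76))) = Mul(Add(26027, 360), Add(-20850, -76)) = Mul(26387, -20926) = -552174362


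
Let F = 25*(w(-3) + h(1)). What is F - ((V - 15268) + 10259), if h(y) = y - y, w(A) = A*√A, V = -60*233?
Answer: 18989 - 75*I*√3 ≈ 18989.0 - 129.9*I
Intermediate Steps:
V = -13980
w(A) = A^(3/2)
h(y) = 0
F = -75*I*√3 (F = 25*((-3)^(3/2) + 0) = 25*(-3*I*√3 + 0) = 25*(-3*I*√3) = -75*I*√3 ≈ -129.9*I)
F - ((V - 15268) + 10259) = -75*I*√3 - ((-13980 - 15268) + 10259) = -75*I*√3 - (-29248 + 10259) = -75*I*√3 - 1*(-18989) = -75*I*√3 + 18989 = 18989 - 75*I*√3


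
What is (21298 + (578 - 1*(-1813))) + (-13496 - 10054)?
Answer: 139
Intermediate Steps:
(21298 + (578 - 1*(-1813))) + (-13496 - 10054) = (21298 + (578 + 1813)) - 23550 = (21298 + 2391) - 23550 = 23689 - 23550 = 139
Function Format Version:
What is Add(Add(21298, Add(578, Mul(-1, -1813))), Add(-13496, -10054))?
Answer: 139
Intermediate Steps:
Add(Add(21298, Add(578, Mul(-1, -1813))), Add(-13496, -10054)) = Add(Add(21298, Add(578, 1813)), -23550) = Add(Add(21298, 2391), -23550) = Add(23689, -23550) = 139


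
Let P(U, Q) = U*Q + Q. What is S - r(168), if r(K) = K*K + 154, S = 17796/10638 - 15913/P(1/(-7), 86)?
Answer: -8719363297/304956 ≈ -28592.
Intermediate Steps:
P(U, Q) = Q + Q*U (P(U, Q) = Q*U + Q = Q + Q*U)
S = -65321929/304956 (S = 17796/10638 - 15913*1/(86*(1 + 1/(-7))) = 17796*(1/10638) - 15913*1/(86*(1 - 1/7)) = 2966/1773 - 15913/(86*(6/7)) = 2966/1773 - 15913/516/7 = 2966/1773 - 15913*7/516 = 2966/1773 - 111391/516 = -65321929/304956 ≈ -214.20)
r(K) = 154 + K**2 (r(K) = K**2 + 154 = 154 + K**2)
S - r(168) = -65321929/304956 - (154 + 168**2) = -65321929/304956 - (154 + 28224) = -65321929/304956 - 1*28378 = -65321929/304956 - 28378 = -8719363297/304956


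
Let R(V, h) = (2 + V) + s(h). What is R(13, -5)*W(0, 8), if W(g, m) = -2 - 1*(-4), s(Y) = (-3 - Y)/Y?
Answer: 146/5 ≈ 29.200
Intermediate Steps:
s(Y) = (-3 - Y)/Y
W(g, m) = 2 (W(g, m) = -2 + 4 = 2)
R(V, h) = 2 + V + (-3 - h)/h (R(V, h) = (2 + V) + (-3 - h)/h = 2 + V + (-3 - h)/h)
R(13, -5)*W(0, 8) = (1 + 13 - 3/(-5))*2 = (1 + 13 - 3*(-1/5))*2 = (1 + 13 + 3/5)*2 = (73/5)*2 = 146/5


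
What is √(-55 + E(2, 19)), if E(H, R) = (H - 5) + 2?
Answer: 2*I*√14 ≈ 7.4833*I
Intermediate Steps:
E(H, R) = -3 + H (E(H, R) = (-5 + H) + 2 = -3 + H)
√(-55 + E(2, 19)) = √(-55 + (-3 + 2)) = √(-55 - 1) = √(-56) = 2*I*√14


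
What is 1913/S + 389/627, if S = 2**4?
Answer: 1205675/10032 ≈ 120.18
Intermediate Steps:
S = 16
1913/S + 389/627 = 1913/16 + 389/627 = 1205675/10032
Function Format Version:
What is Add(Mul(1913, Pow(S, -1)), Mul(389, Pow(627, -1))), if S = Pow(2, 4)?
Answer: Rational(1205675, 10032) ≈ 120.18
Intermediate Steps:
S = 16
Add(Mul(1913, Pow(S, -1)), Mul(389, Pow(627, -1))) = Add(Mul(1913, Pow(16, -1)), Mul(389, Pow(627, -1))) = Add(Mul(1913, Rational(1, 16)), Mul(389, Rational(1, 627))) = Add(Rational(1913, 16), Rational(389, 627)) = Rational(1205675, 10032)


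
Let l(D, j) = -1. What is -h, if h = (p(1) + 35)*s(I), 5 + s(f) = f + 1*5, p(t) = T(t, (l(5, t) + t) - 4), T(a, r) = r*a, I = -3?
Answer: 93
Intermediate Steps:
T(a, r) = a*r
p(t) = t*(-5 + t) (p(t) = t*((-1 + t) - 4) = t*(-5 + t))
s(f) = f (s(f) = -5 + (f + 1*5) = -5 + (f + 5) = -5 + (5 + f) = f)
h = -93 (h = (1*(-5 + 1) + 35)*(-3) = (1*(-4) + 35)*(-3) = (-4 + 35)*(-3) = 31*(-3) = -93)
-h = -1*(-93) = 93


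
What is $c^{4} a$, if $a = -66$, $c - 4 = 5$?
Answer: $-433026$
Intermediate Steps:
$c = 9$ ($c = 4 + 5 = 9$)
$c^{4} a = 9^{4} \left(-66\right) = 6561 \left(-66\right) = -433026$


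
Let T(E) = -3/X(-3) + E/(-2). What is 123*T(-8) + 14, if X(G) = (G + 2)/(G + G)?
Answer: -1708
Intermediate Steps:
X(G) = (2 + G)/(2*G) (X(G) = (2 + G)/((2*G)) = (2 + G)*(1/(2*G)) = (2 + G)/(2*G))
T(E) = -18 - E/2 (T(E) = -3*(-6/(2 - 3)) + E/(-2) = -3/((½)*(-⅓)*(-1)) + E*(-½) = -3/⅙ - E/2 = -3*6 - E/2 = -18 - E/2)
123*T(-8) + 14 = 123*(-18 - ½*(-8)) + 14 = 123*(-18 + 4) + 14 = 123*(-14) + 14 = -1722 + 14 = -1708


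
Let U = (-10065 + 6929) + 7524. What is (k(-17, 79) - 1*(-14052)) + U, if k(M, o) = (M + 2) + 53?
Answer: 18478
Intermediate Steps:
k(M, o) = 55 + M (k(M, o) = (2 + M) + 53 = 55 + M)
U = 4388 (U = -3136 + 7524 = 4388)
(k(-17, 79) - 1*(-14052)) + U = ((55 - 17) - 1*(-14052)) + 4388 = (38 + 14052) + 4388 = 14090 + 4388 = 18478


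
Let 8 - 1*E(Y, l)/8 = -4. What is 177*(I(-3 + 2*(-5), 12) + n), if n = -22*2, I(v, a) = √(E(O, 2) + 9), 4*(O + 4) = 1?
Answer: -7788 + 177*√105 ≈ -5974.3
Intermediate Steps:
O = -15/4 (O = -4 + (¼)*1 = -4 + ¼ = -15/4 ≈ -3.7500)
E(Y, l) = 96 (E(Y, l) = 64 - 8*(-4) = 64 + 32 = 96)
I(v, a) = √105 (I(v, a) = √(96 + 9) = √105)
n = -44
177*(I(-3 + 2*(-5), 12) + n) = 177*(√105 - 44) = 177*(-44 + √105) = -7788 + 177*√105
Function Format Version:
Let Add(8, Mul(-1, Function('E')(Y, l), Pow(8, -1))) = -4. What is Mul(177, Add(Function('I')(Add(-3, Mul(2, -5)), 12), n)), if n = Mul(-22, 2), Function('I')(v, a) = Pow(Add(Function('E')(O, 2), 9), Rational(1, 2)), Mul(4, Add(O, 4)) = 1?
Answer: Add(-7788, Mul(177, Pow(105, Rational(1, 2)))) ≈ -5974.3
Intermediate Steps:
O = Rational(-15, 4) (O = Add(-4, Mul(Rational(1, 4), 1)) = Add(-4, Rational(1, 4)) = Rational(-15, 4) ≈ -3.7500)
Function('E')(Y, l) = 96 (Function('E')(Y, l) = Add(64, Mul(-8, -4)) = Add(64, 32) = 96)
Function('I')(v, a) = Pow(105, Rational(1, 2)) (Function('I')(v, a) = Pow(Add(96, 9), Rational(1, 2)) = Pow(105, Rational(1, 2)))
n = -44
Mul(177, Add(Function('I')(Add(-3, Mul(2, -5)), 12), n)) = Mul(177, Add(Pow(105, Rational(1, 2)), -44)) = Mul(177, Add(-44, Pow(105, Rational(1, 2)))) = Add(-7788, Mul(177, Pow(105, Rational(1, 2))))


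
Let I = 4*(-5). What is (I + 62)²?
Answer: 1764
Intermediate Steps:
I = -20
(I + 62)² = (-20 + 62)² = 42² = 1764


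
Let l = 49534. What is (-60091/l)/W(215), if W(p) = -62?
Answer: 60091/3071108 ≈ 0.019567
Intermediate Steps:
(-60091/l)/W(215) = -60091/49534/(-62) = -60091*1/49534*(-1/62) = -60091/49534*(-1/62) = 60091/3071108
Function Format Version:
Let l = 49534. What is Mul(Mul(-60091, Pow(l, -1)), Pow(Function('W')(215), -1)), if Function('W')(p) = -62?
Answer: Rational(60091, 3071108) ≈ 0.019567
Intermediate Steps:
Mul(Mul(-60091, Pow(l, -1)), Pow(Function('W')(215), -1)) = Mul(Mul(-60091, Pow(49534, -1)), Pow(-62, -1)) = Mul(Mul(-60091, Rational(1, 49534)), Rational(-1, 62)) = Mul(Rational(-60091, 49534), Rational(-1, 62)) = Rational(60091, 3071108)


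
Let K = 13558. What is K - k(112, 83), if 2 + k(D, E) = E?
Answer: 13477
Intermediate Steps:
k(D, E) = -2 + E
K - k(112, 83) = 13558 - (-2 + 83) = 13558 - 1*81 = 13558 - 81 = 13477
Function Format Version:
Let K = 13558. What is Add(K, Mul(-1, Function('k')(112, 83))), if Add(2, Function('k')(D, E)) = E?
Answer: 13477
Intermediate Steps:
Function('k')(D, E) = Add(-2, E)
Add(K, Mul(-1, Function('k')(112, 83))) = Add(13558, Mul(-1, Add(-2, 83))) = Add(13558, Mul(-1, 81)) = Add(13558, -81) = 13477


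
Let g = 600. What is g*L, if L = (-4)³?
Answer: -38400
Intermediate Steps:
L = -64
g*L = 600*(-64) = -38400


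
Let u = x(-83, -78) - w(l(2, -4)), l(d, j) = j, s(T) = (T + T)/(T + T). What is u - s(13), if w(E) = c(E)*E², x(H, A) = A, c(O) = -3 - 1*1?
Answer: -15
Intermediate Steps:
c(O) = -4 (c(O) = -3 - 1 = -4)
s(T) = 1 (s(T) = (2*T)/((2*T)) = (2*T)*(1/(2*T)) = 1)
w(E) = -4*E²
u = -14 (u = -78 - (-4)*(-4)² = -78 - (-4)*16 = -78 - 1*(-64) = -78 + 64 = -14)
u - s(13) = -14 - 1*1 = -14 - 1 = -15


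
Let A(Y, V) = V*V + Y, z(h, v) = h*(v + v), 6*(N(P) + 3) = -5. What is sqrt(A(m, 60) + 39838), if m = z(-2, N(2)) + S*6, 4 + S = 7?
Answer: sqrt(391242)/3 ≈ 208.50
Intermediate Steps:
N(P) = -23/6 (N(P) = -3 + (1/6)*(-5) = -3 - 5/6 = -23/6)
S = 3 (S = -4 + 7 = 3)
z(h, v) = 2*h*v (z(h, v) = h*(2*v) = 2*h*v)
m = 100/3 (m = 2*(-2)*(-23/6) + 3*6 = 46/3 + 18 = 100/3 ≈ 33.333)
A(Y, V) = Y + V**2 (A(Y, V) = V**2 + Y = Y + V**2)
sqrt(A(m, 60) + 39838) = sqrt((100/3 + 60**2) + 39838) = sqrt((100/3 + 3600) + 39838) = sqrt(10900/3 + 39838) = sqrt(130414/3) = sqrt(391242)/3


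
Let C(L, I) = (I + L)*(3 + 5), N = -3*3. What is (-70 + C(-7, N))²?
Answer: 39204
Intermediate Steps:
N = -9
C(L, I) = 8*I + 8*L (C(L, I) = (I + L)*8 = 8*I + 8*L)
(-70 + C(-7, N))² = (-70 + (8*(-9) + 8*(-7)))² = (-70 + (-72 - 56))² = (-70 - 128)² = (-198)² = 39204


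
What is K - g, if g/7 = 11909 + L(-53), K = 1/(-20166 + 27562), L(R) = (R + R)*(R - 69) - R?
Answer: -1288812167/7396 ≈ -1.7426e+5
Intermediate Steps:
L(R) = -R + 2*R*(-69 + R) (L(R) = (2*R)*(-69 + R) - R = 2*R*(-69 + R) - R = -R + 2*R*(-69 + R))
K = 1/7396 ≈ 0.00013521
g = 174258 (g = 7*(11909 - 53*(-139 + 2*(-53))) = 7*(11909 - 53*(-139 - 106)) = 7*(11909 - 53*(-245)) = 7*(11909 + 12985) = 7*24894 = 174258)
K - g = 1/7396 - 1*174258 = 1/7396 - 174258 = -1288812167/7396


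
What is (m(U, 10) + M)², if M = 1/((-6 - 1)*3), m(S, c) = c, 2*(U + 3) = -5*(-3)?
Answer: 43681/441 ≈ 99.050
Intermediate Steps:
U = 9/2 (U = -3 + (-5*(-3))/2 = -3 + (½)*15 = -3 + 15/2 = 9/2 ≈ 4.5000)
M = -1/21 (M = 1/(-7*3) = 1/(-21) = -1/21 ≈ -0.047619)
(m(U, 10) + M)² = (10 - 1/21)² = (209/21)² = 43681/441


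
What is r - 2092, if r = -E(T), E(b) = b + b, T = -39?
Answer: -2014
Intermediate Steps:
E(b) = 2*b
r = 78 (r = -2*(-39) = -1*(-78) = 78)
r - 2092 = 78 - 2092 = -2014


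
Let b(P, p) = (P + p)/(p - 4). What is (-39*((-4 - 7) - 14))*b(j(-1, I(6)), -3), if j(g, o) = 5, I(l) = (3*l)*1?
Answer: -1950/7 ≈ -278.57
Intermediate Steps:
I(l) = 3*l
b(P, p) = (P + p)/(-4 + p)
(-39*((-4 - 7) - 14))*b(j(-1, I(6)), -3) = (-39*((-4 - 7) - 14))*((5 - 3)/(-4 - 3)) = (-39*(-11 - 14))*(2/(-7)) = (-39*(-25))*(-1/7*2) = 975*(-2/7) = -1950/7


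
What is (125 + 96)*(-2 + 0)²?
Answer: 884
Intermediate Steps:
(125 + 96)*(-2 + 0)² = 221*(-2)² = 221*4 = 884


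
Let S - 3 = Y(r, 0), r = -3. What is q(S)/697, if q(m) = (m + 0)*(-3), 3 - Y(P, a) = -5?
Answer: -33/697 ≈ -0.047346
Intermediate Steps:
Y(P, a) = 8 (Y(P, a) = 3 - 1*(-5) = 3 + 5 = 8)
S = 11 (S = 3 + 8 = 11)
q(m) = -3*m (q(m) = m*(-3) = -3*m)
q(S)/697 = -3*11/697 = -33*1/697 = -33/697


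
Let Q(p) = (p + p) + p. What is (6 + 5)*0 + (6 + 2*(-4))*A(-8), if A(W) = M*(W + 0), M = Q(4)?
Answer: 192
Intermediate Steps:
Q(p) = 3*p (Q(p) = 2*p + p = 3*p)
M = 12 (M = 3*4 = 12)
A(W) = 12*W (A(W) = 12*(W + 0) = 12*W)
(6 + 5)*0 + (6 + 2*(-4))*A(-8) = (6 + 5)*0 + (6 + 2*(-4))*(12*(-8)) = 11*0 + (6 - 8)*(-96) = 0 - 2*(-96) = 0 + 192 = 192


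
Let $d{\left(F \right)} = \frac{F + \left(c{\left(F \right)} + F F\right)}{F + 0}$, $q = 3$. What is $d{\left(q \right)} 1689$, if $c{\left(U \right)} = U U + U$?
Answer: $13512$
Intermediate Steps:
$c{\left(U \right)} = U + U^{2}$ ($c{\left(U \right)} = U^{2} + U = U + U^{2}$)
$d{\left(F \right)} = \frac{F + F^{2} + F \left(1 + F\right)}{F}$ ($d{\left(F \right)} = \frac{F + \left(F \left(1 + F\right) + F F\right)}{F + 0} = \frac{F + \left(F \left(1 + F\right) + F^{2}\right)}{F} = \frac{F + \left(F^{2} + F \left(1 + F\right)\right)}{F} = \frac{F + F^{2} + F \left(1 + F\right)}{F}$)
$d{\left(q \right)} 1689 = \left(2 + 2 \cdot 3\right) 1689 = \left(2 + 6\right) 1689 = 8 \cdot 1689 = 13512$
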